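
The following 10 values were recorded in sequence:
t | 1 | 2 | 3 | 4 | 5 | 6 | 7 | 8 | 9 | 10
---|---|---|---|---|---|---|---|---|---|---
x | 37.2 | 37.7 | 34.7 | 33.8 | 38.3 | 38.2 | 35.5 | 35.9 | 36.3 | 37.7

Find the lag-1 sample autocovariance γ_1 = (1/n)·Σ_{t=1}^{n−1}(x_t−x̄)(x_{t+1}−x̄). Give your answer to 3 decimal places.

0.057

Mean x̄ = (37.2 + 37.7 + 34.7 + 33.8 + 38.3 + 38.2 + 35.5 + 35.9 + 36.3 + 37.7)/10 = 36.5300
Σ_{t=1}^{9}(x_t−x̄)(x_{t+1}−x̄) = 0.5671
γ_1 = 0.5671 / 10 = 0.057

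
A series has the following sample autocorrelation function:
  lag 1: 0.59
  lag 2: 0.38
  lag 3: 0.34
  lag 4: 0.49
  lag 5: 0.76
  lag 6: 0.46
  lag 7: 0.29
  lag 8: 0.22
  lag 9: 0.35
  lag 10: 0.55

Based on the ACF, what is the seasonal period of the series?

5

The largest autocorrelation is r_5 = 0.76; the remaining lags stay at or below 0.59. The elevated value at lag 1 (0.59), dropping to 0.38 at lag 2, reflects decaying short-term dependence rather than seasonality.
The dominant spike at lag 5 indicates a seasonal period of 5.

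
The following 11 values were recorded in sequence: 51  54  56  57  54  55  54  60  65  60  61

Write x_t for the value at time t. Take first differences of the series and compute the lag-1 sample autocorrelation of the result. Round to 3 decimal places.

-0.118

First differences Δx: 3, 2, 1, -3, 1, -1, 6, 5, -5, 1
Mean of differences = 1.0000
Numerator Σ(Δx_t−Δx̄)(Δx_{t+1}−Δx̄) = -12.0000
Denominator Σ(Δx_t−Δx̄)² = 102.0000
r_1(Δx) = -12.0000 / 102.0000 = -0.118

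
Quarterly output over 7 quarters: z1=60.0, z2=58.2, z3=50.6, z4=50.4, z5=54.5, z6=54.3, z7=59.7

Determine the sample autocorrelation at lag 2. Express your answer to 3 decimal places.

-0.310

Mean z̄ = (60.0 + 58.2 + 50.6 + 50.4 + 54.5 + 54.3 + 59.7)/7 = 55.3857
Numerator Σ_{t=1}^{5}(z_t−z̄)(z_{t+2}−z̄) = -30.2833
Denominator Σ(z_t−z̄)² = 97.5486
r_2 = -30.2833 / 97.5486 = -0.310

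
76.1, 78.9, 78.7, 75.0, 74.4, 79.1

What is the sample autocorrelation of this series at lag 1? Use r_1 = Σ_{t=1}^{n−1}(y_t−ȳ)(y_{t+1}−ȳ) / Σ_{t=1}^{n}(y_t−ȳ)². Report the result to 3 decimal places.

-0.094

Mean ȳ = (76.1 + 78.9 + 78.7 + 75.0 + 74.4 + 79.1)/6 = 77.0333
Numerator Σ_{t=1}^{5}(y_t−ȳ)(y_{t+1}−ȳ) = -2.1078
Denominator Σ(y_t−ȳ)² = 22.4733
r_1 = -2.1078 / 22.4733 = -0.094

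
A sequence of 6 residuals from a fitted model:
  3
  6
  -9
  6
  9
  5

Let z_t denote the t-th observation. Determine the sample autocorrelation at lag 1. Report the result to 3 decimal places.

Mean z̄ = (3 + 6 − 9 + 6 + 9 + 5)/6 = 3.3333
Σ(z_t−z̄)(z_{t+1}−z̄) = (-0.8889) + (-32.8889) + (-32.8889) + (15.1111) + (9.4444) = -42.1111
Denominator Σ(z_t−z̄)² = 201.3333
r_1 = -42.1111 / 201.3333 = -0.209

-0.209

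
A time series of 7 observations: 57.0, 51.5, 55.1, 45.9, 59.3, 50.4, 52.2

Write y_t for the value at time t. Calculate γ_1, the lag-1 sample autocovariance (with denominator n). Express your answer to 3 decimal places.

Mean ȳ = (57.0 + 51.5 + 55.1 + 45.9 + 59.3 + 50.4 + 52.2)/7 = 53.0571
Deviations: 3.9429, -1.5571, 2.0429, -7.1571, 6.2429, -2.6571, -0.8571
Σ_{t=1}^{6}(y_t−ȳ)(y_{t+1}−ȳ) = -82.9333
γ_1 = -82.9333 / 7 = -11.848

-11.848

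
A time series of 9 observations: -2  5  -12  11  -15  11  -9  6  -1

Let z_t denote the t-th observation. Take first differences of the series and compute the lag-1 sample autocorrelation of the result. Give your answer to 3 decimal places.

First differences Δz: 7, -17, 23, -26, 26, -20, 15, -7
Mean of differences = 0.1250
Numerator Σ(Δz_t−Δz̄)(Δz_{t+1}−Δz̄) = -2709.1406
Denominator Σ(Δz_t−Δz̄)² = 2892.8750
r_1(Δz) = -2709.1406 / 2892.8750 = -0.936

-0.936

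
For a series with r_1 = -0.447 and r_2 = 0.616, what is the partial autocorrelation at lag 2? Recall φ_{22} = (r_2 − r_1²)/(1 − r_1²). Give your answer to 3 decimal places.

0.520

φ_{22} = (r_2 − r_1²) / (1 − r_1²)
r_1² = (-0.447)² = 0.199809
Numerator = 0.616 − 0.1998 = 0.4162; denominator = 1 − 0.1998 = 0.8002
φ_{22} = 0.4162 / 0.8002 = 0.520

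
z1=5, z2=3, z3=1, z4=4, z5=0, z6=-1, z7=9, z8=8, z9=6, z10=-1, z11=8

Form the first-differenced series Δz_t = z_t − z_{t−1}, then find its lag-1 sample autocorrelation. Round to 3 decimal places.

-0.283

First differences Δz: -2, -2, 3, -4, -1, 10, -1, -2, -7, 9
Mean of differences = 0.3000
Numerator Σ(Δz_t−Δz̄)(Δz_{t+1}−Δz̄) = -75.8900
Denominator Σ(Δz_t−Δz̄)² = 268.1000
r_1(Δz) = -75.8900 / 268.1000 = -0.283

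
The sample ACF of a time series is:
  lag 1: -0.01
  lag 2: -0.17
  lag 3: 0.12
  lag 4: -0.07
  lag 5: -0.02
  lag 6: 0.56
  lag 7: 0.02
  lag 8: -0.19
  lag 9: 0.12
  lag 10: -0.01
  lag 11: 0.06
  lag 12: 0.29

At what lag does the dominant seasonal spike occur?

6

The largest autocorrelation is r_6 = 0.56, with a weaker echo at lag 12 (0.29); the remaining lags stay at or below 0.12.
The dominant spike at lag 6 indicates a seasonal period of 6.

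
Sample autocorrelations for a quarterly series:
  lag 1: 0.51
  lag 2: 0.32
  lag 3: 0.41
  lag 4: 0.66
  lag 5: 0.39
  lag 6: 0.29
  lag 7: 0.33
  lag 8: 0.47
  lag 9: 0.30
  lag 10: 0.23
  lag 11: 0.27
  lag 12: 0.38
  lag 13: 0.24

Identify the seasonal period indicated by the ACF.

4

The largest autocorrelation is r_4 = 0.66; the remaining lags stay at or below 0.51. The elevated value at lag 1 (0.51), dropping to 0.32 at lag 2, reflects decaying short-term dependence rather than seasonality.
The dominant spike at lag 4 indicates a seasonal period of 4.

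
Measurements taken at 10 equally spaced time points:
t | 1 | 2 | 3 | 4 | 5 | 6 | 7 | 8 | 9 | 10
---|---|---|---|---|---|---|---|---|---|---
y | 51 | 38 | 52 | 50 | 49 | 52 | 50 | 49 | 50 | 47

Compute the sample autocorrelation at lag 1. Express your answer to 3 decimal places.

Mean ȳ = (51 + 38 + 52 + 50 + 49 + 52 + 50 + 49 + 50 + 47)/10 = 48.8000
Numerator Σ_{t=1}^{9}(y_t−ȳ)(y_{t+1}−ȳ) = -51.4400
Denominator Σ(y_t−ȳ)² = 149.6000
r_1 = -51.4400 / 149.6000 = -0.344

-0.344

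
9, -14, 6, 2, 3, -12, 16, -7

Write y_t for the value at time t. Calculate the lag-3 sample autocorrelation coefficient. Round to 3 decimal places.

-0.113

Mean ȳ = (9 − 14 + 6 + 2 + 3 − 12 + 16 − 7)/8 = 0.3750
Numerator Σ_{t=1}^{5}(y_t−ȳ)(y_{t+3}−ȳ) = -87.2969
Denominator Σ(y_t−ȳ)² = 773.8750
r_3 = -87.2969 / 773.8750 = -0.113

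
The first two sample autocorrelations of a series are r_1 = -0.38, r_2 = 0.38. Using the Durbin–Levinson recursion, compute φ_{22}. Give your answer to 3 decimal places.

0.275

φ_{22} = (r_2 − r_1²) / (1 − r_1²)
r_1² = (-0.38)² = 0.1444
Numerator = 0.38 − 0.1444 = 0.2356; denominator = 1 − 0.1444 = 0.8556
φ_{22} = 0.2356 / 0.8556 = 0.275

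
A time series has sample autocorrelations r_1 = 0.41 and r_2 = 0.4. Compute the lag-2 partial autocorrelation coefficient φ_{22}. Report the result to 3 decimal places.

0.279

φ_{22} = (r_2 − r_1²) / (1 − r_1²)
r_1² = (0.41)² = 0.1681
Numerator = 0.4 − 0.1681 = 0.2319; denominator = 1 − 0.1681 = 0.8319
φ_{22} = 0.2319 / 0.8319 = 0.279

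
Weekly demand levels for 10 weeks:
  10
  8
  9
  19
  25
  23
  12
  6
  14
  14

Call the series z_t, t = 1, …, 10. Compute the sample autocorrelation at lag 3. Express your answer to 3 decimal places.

Mean z̄ = (10 + 8 + 9 + 19 + 25 + 23 + 12 + 6 + 14 + 14)/10 = 14.0000
Σ(z_t−z̄)(z_{t+3}−z̄) = (-20.0000) + (-66.0000) + (-45.0000) + (-10.0000) + (-88.0000) + (0.0000) + (0.0000) = -229.0000
Denominator Σ(z_t−z̄)² = 372.0000
r_3 = -229.0000 / 372.0000 = -0.616

-0.616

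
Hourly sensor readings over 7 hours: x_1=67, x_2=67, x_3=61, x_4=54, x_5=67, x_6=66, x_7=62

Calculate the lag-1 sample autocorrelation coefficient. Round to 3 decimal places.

-0.008

Mean x̄ = (67 + 67 + 61 + 54 + 67 + 66 + 62)/7 = 63.4286
Deviations from mean: 3.5714, 3.5714, -2.4286, -9.4286, 3.5714, 2.5714, -1.4286
Σ(x_t−x̄)(x_{t+1}−x̄) = (12.7551) + (-8.6735) + (22.8980) + (-33.6735) + (9.1837) + (-3.6735) = -1.1837
Denominator Σ(x_t−x̄)² = 141.7143
r_1 = -1.1837 / 141.7143 = -0.008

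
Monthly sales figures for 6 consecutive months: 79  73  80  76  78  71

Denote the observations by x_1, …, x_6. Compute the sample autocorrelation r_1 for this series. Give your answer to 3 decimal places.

Mean x̄ = (79 + 73 + 80 + 76 + 78 + 71)/6 = 76.1667
Numerator Σ_{t=1}^{5}(x_t−x̄)(x_{t+1}−x̄) = -31.5278
Denominator Σ(x_t−x̄)² = 62.8333
r_1 = -31.5278 / 62.8333 = -0.502

-0.502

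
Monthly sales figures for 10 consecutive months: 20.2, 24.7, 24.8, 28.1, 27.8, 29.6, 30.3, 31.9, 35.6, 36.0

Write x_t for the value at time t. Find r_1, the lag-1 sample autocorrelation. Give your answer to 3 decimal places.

0.594

Mean x̄ = (20.2 + 24.7 + 24.8 + 28.1 + 27.8 + 29.6 + 30.3 + 31.9 + 35.6 + 36.0)/10 = 28.9000
Numerator Σ_{t=1}^{9}(x_t−x̄)(x_{t+1}−x̄) = 130.0000
Denominator Σ(x_t−x̄)² = 218.7400
r_1 = 130.0000 / 218.7400 = 0.594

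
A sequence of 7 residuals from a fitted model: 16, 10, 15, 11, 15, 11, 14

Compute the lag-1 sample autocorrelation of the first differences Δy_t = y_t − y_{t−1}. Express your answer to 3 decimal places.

-0.799

First differences Δy: -6, 5, -4, 4, -4, 3
Mean of differences = -0.3333
Numerator Σ(Δy_t−Δȳ)(Δy_{t+1}−Δȳ) = -93.7778
Denominator Σ(Δy_t−Δȳ)² = 117.3333
r_1(Δy) = -93.7778 / 117.3333 = -0.799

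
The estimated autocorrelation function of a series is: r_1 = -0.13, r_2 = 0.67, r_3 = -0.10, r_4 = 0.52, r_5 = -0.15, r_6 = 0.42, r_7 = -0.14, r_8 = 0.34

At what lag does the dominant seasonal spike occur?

2

The largest autocorrelation is r_2 = 0.67, with weaker echoes at lags 4 (0.52), 6 (0.42) and 8 (0.34); the remaining lags stay at or below -0.10.
The dominant spike at lag 2 indicates a seasonal period of 2.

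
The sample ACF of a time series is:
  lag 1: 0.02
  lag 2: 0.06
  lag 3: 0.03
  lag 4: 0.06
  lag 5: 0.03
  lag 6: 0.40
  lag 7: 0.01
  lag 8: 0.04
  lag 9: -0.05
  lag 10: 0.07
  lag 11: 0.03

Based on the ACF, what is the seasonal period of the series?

6

The largest autocorrelation is r_6 = 0.40; the remaining lags stay at or below 0.07.
The dominant spike at lag 6 indicates a seasonal period of 6.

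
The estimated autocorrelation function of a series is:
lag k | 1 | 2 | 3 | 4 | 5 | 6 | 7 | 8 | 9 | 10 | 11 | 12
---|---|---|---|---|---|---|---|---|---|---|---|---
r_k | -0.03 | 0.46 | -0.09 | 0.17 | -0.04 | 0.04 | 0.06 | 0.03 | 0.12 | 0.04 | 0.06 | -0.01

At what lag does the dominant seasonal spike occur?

2

The largest autocorrelation is r_2 = 0.46, with a weaker echo at lag 4 (0.17); the remaining lags stay at or below 0.12.
The dominant spike at lag 2 indicates a seasonal period of 2.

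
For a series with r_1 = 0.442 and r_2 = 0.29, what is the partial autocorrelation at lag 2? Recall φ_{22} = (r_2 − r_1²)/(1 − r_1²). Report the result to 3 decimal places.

φ_{22} = (r_2 − r_1²) / (1 − r_1²)
r_1² = (0.442)² = 0.195364
Numerator = 0.29 − 0.1954 = 0.0946; denominator = 1 − 0.1954 = 0.8046
φ_{22} = 0.0946 / 0.8046 = 0.118

0.118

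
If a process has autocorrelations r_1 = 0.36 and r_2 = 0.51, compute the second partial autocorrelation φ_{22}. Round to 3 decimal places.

φ_{22} = (r_2 − r_1²) / (1 − r_1²)
r_1² = (0.36)² = 0.1296
Numerator = 0.51 − 0.1296 = 0.3804; denominator = 1 − 0.1296 = 0.8704
φ_{22} = 0.3804 / 0.8704 = 0.437

0.437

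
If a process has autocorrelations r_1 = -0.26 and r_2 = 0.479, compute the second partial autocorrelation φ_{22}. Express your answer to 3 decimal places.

φ_{22} = (r_2 − r_1²) / (1 − r_1²)
r_1² = (-0.26)² = 0.0676
Numerator = 0.479 − 0.0676 = 0.4114; denominator = 1 − 0.0676 = 0.9324
φ_{22} = 0.4114 / 0.9324 = 0.441

0.441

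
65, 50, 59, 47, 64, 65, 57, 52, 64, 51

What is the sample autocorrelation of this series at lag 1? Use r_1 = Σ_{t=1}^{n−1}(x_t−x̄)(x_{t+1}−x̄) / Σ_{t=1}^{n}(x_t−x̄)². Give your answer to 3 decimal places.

Mean x̄ = (65 + 50 + 59 + 47 + 64 + 65 + 57 + 52 + 64 + 51)/10 = 57.4000
Numerator Σ_{t=1}^{9}(x_t−x̄)(x_{t+1}−x̄) = -181.9600
Denominator Σ(x_t−x̄)² = 438.4000
r_1 = -181.9600 / 438.4000 = -0.415

-0.415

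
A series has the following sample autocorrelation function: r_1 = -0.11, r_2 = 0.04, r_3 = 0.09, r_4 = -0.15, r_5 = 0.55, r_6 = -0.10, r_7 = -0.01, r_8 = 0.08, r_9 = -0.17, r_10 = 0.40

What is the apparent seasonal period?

5

The largest autocorrelation is r_5 = 0.55, with a weaker echo at lag 10 (0.40); the remaining lags stay at or below 0.09.
The dominant spike at lag 5 indicates a seasonal period of 5.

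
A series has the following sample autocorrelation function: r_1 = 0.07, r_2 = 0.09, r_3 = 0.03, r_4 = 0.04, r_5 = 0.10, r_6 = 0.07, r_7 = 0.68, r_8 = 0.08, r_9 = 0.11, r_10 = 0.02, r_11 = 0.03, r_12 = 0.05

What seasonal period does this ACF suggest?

7

The largest autocorrelation is r_7 = 0.68; the remaining lags stay at or below 0.11.
The dominant spike at lag 7 indicates a seasonal period of 7.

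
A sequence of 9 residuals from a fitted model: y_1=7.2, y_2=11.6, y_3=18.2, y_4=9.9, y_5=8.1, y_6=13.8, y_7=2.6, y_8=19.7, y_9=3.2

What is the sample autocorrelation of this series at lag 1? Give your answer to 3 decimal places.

-0.595

Mean ȳ = (7.2 + 11.6 + 18.2 + 9.9 + 8.1 + 13.8 + 2.6 + 19.7 + 3.2)/9 = 10.4778
Numerator Σ_{t=1}^{8}(y_t−ȳ)(y_{t+1}−ȳ) = -171.9394
Denominator Σ(y_t−ȳ)² = 288.7356
r_1 = -171.9394 / 288.7356 = -0.595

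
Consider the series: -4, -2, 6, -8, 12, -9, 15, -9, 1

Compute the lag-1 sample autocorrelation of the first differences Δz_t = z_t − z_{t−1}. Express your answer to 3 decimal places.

First differences Δz: 2, 8, -14, 20, -21, 24, -24, 10
Mean of differences = 0.6250
Numerator Σ(Δz_t−Δz̄)(Δz_{t+1}−Δz̄) = -2112.0156
Denominator Σ(Δz_t−Δz̄)² = 2353.8750
r_1(Δz) = -2112.0156 / 2353.8750 = -0.897

-0.897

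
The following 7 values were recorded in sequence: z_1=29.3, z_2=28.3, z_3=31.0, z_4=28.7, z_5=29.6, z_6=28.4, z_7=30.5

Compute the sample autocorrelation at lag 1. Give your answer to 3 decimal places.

-0.646

Mean z̄ = (29.3 + 28.3 + 31.0 + 28.7 + 29.6 + 28.4 + 30.5)/7 = 29.4000
Numerator Σ_{t=1}^{6}(z_t−z̄)(z_{t+1}−z̄) = -4.2100
Denominator Σ(z_t−z̄)² = 6.5200
r_1 = -4.2100 / 6.5200 = -0.646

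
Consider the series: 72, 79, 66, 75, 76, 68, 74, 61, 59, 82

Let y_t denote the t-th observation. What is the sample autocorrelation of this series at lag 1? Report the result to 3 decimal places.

-0.187

Mean ȳ = (72 + 79 + 66 + 75 + 76 + 68 + 74 + 61 + 59 + 82)/10 = 71.2000
Numerator Σ_{t=1}^{9}(y_t−ȳ)(y_{t+1}−ȳ) = -96.0400
Denominator Σ(y_t−ȳ)² = 513.6000
r_1 = -96.0400 / 513.6000 = -0.187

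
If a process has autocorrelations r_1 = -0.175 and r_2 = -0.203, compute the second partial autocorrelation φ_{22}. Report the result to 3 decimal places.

φ_{22} = (r_2 − r_1²) / (1 − r_1²)
r_1² = (-0.175)² = 0.030625
Numerator = -0.203 − 0.0306 = -0.2336; denominator = 1 − 0.0306 = 0.9694
φ_{22} = -0.2336 / 0.9694 = -0.241

-0.241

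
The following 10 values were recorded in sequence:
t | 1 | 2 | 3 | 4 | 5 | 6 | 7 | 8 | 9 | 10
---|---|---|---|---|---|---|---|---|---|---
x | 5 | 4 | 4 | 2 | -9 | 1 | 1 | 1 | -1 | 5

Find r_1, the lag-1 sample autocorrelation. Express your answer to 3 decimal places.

0.048

Mean x̄ = (5 + 4 + 4 + 2 − 9 + 1 + 1 + 1 − 1 + 5)/10 = 1.3000
Numerator Σ_{t=1}^{9}(x_t−x̄)(x_{t+1}−x̄) = 7.4100
Denominator Σ(x_t−x̄)² = 154.1000
r_1 = 7.4100 / 154.1000 = 0.048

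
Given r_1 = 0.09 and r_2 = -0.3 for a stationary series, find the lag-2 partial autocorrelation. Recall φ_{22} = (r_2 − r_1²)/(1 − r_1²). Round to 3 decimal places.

φ_{22} = (r_2 − r_1²) / (1 − r_1²)
r_1² = (0.09)² = 0.0081
Numerator = -0.3 − 0.0081 = -0.3081; denominator = 1 − 0.0081 = 0.9919
φ_{22} = -0.3081 / 0.9919 = -0.311

-0.311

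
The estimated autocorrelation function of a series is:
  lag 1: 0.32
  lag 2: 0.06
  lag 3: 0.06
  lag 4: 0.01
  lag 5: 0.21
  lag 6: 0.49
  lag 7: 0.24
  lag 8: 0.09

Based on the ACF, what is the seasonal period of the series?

6

The largest autocorrelation is r_6 = 0.49; the remaining lags stay at or below 0.32. The elevated value at lag 1 (0.32), dropping to 0.06 at lag 2, reflects decaying short-term dependence rather than seasonality.
The dominant spike at lag 6 indicates a seasonal period of 6.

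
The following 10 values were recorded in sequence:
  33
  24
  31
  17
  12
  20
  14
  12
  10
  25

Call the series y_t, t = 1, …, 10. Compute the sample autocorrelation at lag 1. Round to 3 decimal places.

Mean ȳ = (33 + 24 + 31 + 17 + 12 + 20 + 14 + 12 + 10 + 25)/10 = 19.8000
Numerator Σ_{t=1}^{9}(y_t−ȳ)(y_{t+1}−ȳ) = 160.9600
Denominator Σ(y_t−ȳ)² = 603.6000
r_1 = 160.9600 / 603.6000 = 0.267

0.267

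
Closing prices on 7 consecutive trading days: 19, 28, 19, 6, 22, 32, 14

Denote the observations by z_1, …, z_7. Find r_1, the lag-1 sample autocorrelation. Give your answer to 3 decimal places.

Mean z̄ = (19 + 28 + 19 + 6 + 22 + 32 + 14)/7 = 20.0000
Deviations from mean: -1.0000, 8.0000, -1.0000, -14.0000, 2.0000, 12.0000, -6.0000
Numerator Σ_{t=1}^{6}(z_t−z̄)(z_{t+1}−z̄) = -78.0000
Denominator Σ(z_t−z̄)² = 446.0000
r_1 = -78.0000 / 446.0000 = -0.175

-0.175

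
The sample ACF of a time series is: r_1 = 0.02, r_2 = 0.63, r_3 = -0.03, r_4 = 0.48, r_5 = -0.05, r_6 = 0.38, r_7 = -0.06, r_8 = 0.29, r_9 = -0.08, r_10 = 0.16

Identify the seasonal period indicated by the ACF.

2

The largest autocorrelation is r_2 = 0.63, with weaker echoes at lags 4 (0.48), 6 (0.38), 8 (0.29) and 10 (0.16); the remaining lags stay at or below 0.02.
The dominant spike at lag 2 indicates a seasonal period of 2.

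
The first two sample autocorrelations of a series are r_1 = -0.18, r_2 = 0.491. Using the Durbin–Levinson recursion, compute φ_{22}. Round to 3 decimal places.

φ_{22} = (r_2 − r_1²) / (1 − r_1²)
r_1² = (-0.18)² = 0.0324
Numerator = 0.491 − 0.0324 = 0.4586; denominator = 1 − 0.0324 = 0.9676
φ_{22} = 0.4586 / 0.9676 = 0.474

0.474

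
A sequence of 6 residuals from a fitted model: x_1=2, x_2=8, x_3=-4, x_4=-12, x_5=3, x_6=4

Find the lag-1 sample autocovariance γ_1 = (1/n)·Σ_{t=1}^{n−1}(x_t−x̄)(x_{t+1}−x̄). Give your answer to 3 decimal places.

Mean x̄ = (2 + 8 − 4 − 12 + 3 + 4)/6 = 0.1667
Σ_{t=1}^{5}(x_t−x̄)(x_{t+1}−x̄) = 8.8056
γ_1 = 8.8056 / 6 = 1.468

1.468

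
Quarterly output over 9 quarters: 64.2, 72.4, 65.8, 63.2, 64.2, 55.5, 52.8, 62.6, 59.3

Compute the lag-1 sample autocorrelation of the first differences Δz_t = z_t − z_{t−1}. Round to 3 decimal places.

-0.294

First differences Δz: 8.2, -6.6, -2.6, 1.0, -8.7, -2.7, 9.8, -3.3
Mean of differences = -0.6125
Numerator Σ(Δz_t−Δz̄)(Δz_{t+1}−Δz̄) = -89.9477
Denominator Σ(Δz_t−Δz̄)² = 305.4688
r_1(Δz) = -89.9477 / 305.4688 = -0.294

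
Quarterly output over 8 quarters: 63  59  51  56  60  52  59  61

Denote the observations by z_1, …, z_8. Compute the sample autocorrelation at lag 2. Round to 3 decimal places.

-0.470

Mean z̄ = (63 + 59 + 51 + 56 + 60 + 52 + 59 + 61)/8 = 57.6250
Numerator Σ_{t=1}^{6}(z_t−z̄)(z_{t+2}−z̄) = -60.1563
Denominator Σ(z_t−z̄)² = 127.8750
r_2 = -60.1563 / 127.8750 = -0.470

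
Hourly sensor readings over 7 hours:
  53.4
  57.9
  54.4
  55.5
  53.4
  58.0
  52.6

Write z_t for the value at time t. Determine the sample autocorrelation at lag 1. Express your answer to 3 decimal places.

Mean z̄ = (53.4 + 57.9 + 54.4 + 55.5 + 53.4 + 58.0 + 52.6)/7 = 55.0286
Deviations from mean: -1.6286, 2.8714, -0.6286, 0.4714, -1.6286, 2.9714, -2.4286
Σ(z_t−z̄)(z_{t+1}−z̄) = (-4.6763) + (-1.8049) + (-0.2963) + (-0.7678) + (-4.8392) + (-7.2163) = -19.6008
Denominator Σ(z_t−z̄)² = 28.8943
r_1 = -19.6008 / 28.8943 = -0.678

-0.678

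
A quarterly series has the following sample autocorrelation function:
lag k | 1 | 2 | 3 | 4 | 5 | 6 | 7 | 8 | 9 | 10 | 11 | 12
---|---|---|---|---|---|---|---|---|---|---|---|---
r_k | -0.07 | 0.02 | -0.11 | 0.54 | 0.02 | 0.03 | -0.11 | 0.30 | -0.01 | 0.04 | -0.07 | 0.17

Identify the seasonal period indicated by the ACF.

The largest autocorrelation is r_4 = 0.54, with weaker echoes at lags 8 (0.30) and 12 (0.17); the remaining lags stay at or below 0.04.
The dominant spike at lag 4 indicates a seasonal period of 4.

4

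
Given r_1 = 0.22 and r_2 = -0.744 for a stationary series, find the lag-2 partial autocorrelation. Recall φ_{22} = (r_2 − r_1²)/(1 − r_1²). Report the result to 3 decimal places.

φ_{22} = (r_2 − r_1²) / (1 − r_1²)
r_1² = (0.22)² = 0.0484
Numerator = -0.744 − 0.0484 = -0.7924; denominator = 1 − 0.0484 = 0.9516
φ_{22} = -0.7924 / 0.9516 = -0.833

-0.833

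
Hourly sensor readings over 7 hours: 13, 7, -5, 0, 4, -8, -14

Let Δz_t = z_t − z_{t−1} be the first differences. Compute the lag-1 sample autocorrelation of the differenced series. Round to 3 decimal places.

-0.114

First differences Δz: -6, -12, 5, 4, -12, -6
Mean of differences = -4.5000
Numerator Σ(Δz_t−Δz̄)(Δz_{t+1}−Δz̄) = -31.7500
Denominator Σ(Δz_t−Δz̄)² = 279.5000
r_1(Δz) = -31.7500 / 279.5000 = -0.114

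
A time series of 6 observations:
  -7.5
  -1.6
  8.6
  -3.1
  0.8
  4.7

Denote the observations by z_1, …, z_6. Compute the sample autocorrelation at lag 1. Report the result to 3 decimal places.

-0.175

Mean z̄ = (-7.5 − 1.6 + 8.6 − 3.1 + 0.8 + 4.7)/6 = 0.3167
Σ(z_t−z̄)(z_{t+1}−z̄) = (14.9819) + (-15.8764) + (-28.3014) + (-1.6514) + (2.1186) = -28.7286
Denominator Σ(z_t−z̄)² = 164.5083
r_1 = -28.7286 / 164.5083 = -0.175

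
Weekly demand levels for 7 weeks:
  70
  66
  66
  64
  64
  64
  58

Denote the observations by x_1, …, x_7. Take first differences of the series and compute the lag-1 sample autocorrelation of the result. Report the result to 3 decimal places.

-0.250

First differences Δx: -4, 0, -2, 0, 0, -6
Mean of differences = -2.0000
Numerator Σ(Δx_t−Δx̄)(Δx_{t+1}−Δx̄) = -8.0000
Denominator Σ(Δx_t−Δx̄)² = 32.0000
r_1(Δx) = -8.0000 / 32.0000 = -0.250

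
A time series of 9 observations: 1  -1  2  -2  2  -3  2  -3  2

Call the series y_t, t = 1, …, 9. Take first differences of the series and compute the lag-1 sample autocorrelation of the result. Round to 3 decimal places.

First differences Δy: -2, 3, -4, 4, -5, 5, -5, 5
Mean of differences = 0.1250
Numerator Σ(Δy_t−Δȳ)(Δy_{t+1}−Δȳ) = -128.7656
Denominator Σ(Δy_t−Δȳ)² = 144.8750
r_1(Δy) = -128.7656 / 144.8750 = -0.889

-0.889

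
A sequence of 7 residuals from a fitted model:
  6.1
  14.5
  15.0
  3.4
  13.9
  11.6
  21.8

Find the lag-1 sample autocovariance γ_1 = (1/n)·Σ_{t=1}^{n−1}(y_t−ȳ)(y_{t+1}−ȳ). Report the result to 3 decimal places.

Mean ȳ = (6.1 + 14.5 + 15.0 + 3.4 + 13.9 + 11.6 + 21.8)/7 = 12.3286
Deviations: -6.2286, 2.1714, 2.6714, -8.9286, 1.5714, -0.7286, 9.4714
Σ_{t=1}^{6}(y_t−ȳ)(y_{t+1}−ȳ) = -53.6522
γ_1 = -53.6522 / 7 = -7.665

-7.665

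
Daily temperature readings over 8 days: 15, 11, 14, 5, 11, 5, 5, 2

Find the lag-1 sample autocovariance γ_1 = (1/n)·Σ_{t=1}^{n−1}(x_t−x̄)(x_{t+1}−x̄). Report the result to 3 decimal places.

Mean x̄ = (15 + 11 + 14 + 5 + 11 + 5 + 5 + 2)/8 = 8.5000
Deviations: 6.5000, 2.5000, 5.5000, -3.5000, 2.5000, -3.5000, -3.5000, -6.5000
Σ_{t=1}^{7}(x_t−x̄)(x_{t+1}−x̄) = 28.2500
γ_1 = 28.2500 / 8 = 3.531

3.531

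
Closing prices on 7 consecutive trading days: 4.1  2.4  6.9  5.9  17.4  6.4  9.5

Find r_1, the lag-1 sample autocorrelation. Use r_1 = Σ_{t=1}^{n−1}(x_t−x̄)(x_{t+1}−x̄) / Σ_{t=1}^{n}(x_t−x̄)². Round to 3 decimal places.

-0.053

Mean x̄ = (4.1 + 2.4 + 6.9 + 5.9 + 17.4 + 6.4 + 9.5)/7 = 7.5143
Numerator Σ_{t=1}^{6}(x_t−x̄)(x_{t+1}−x̄) = -7.5916
Denominator Σ(x_t−x̄)² = 143.7086
r_1 = -7.5916 / 143.7086 = -0.053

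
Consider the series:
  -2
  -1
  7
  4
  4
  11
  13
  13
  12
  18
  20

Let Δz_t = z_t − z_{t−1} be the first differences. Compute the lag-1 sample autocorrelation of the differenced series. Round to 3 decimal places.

First differences Δz: 1, 8, -3, 0, 7, 2, 0, -1, 6, 2
Mean of differences = 2.2000
Numerator Σ(Δz_t−Δz̄)(Δz_{t+1}−Δz̄) = -42.6400
Denominator Σ(Δz_t−Δz̄)² = 119.6000
r_1(Δz) = -42.6400 / 119.6000 = -0.357

-0.357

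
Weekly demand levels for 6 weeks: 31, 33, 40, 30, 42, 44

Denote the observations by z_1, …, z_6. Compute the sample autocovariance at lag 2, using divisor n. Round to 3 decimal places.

Mean z̄ = (31 + 33 + 40 + 30 + 42 + 44)/6 = 36.6667
Deviations: -5.6667, -3.6667, 3.3333, -6.6667, 5.3333, 7.3333
Σ_{t=1}^{4}(z_t−z̄)(z_{t+2}−z̄) = -25.5556
γ_2 = -25.5556 / 6 = -4.259

-4.259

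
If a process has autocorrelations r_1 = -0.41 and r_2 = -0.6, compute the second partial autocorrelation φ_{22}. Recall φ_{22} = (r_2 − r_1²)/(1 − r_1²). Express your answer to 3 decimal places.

φ_{22} = (r_2 − r_1²) / (1 − r_1²)
r_1² = (-0.41)² = 0.1681
Numerator = -0.6 − 0.1681 = -0.7681; denominator = 1 − 0.1681 = 0.8319
φ_{22} = -0.7681 / 0.8319 = -0.923

-0.923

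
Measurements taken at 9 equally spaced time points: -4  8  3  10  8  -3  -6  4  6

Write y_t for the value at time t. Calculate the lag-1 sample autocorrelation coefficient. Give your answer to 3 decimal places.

0.067

Mean ȳ = (-4 + 8 + 3 + 10 + 8 − 3 − 6 + 4 + 6)/9 = 2.8889
Numerator Σ_{t=1}^{8}(y_t−ȳ)(y_{t+1}−ȳ) = 18.3210
Denominator Σ(y_t−ȳ)² = 274.8889
r_1 = 18.3210 / 274.8889 = 0.067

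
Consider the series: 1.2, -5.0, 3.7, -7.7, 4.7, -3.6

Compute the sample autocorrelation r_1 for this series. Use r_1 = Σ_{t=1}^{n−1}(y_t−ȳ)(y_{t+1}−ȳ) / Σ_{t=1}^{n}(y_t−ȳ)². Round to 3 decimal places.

-0.883

Mean ȳ = (1.2 − 5.0 + 3.7 − 7.7 + 4.7 − 3.6)/6 = -1.1167
Numerator Σ_{t=1}^{5}(y_t−ȳ)(y_{t+1}−ȳ) = -112.1486
Denominator Σ(y_t−ȳ)² = 126.9883
r_1 = -112.1486 / 126.9883 = -0.883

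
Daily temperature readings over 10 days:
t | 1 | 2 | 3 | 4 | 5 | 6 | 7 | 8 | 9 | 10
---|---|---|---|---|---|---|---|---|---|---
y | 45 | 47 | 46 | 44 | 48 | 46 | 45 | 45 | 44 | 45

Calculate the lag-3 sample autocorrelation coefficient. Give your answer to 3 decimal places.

Mean ȳ = (45 + 47 + 46 + 44 + 48 + 46 + 45 + 45 + 44 + 45)/10 = 45.5000
Σ(y_t−ȳ)(y_{t+3}−ȳ) = (0.7500) + (3.7500) + (0.2500) + (0.7500) + (-1.2500) + (-0.7500) + (0.2500) = 3.7500
Denominator Σ(y_t−ȳ)² = 14.5000
r_3 = 3.7500 / 14.5000 = 0.259

0.259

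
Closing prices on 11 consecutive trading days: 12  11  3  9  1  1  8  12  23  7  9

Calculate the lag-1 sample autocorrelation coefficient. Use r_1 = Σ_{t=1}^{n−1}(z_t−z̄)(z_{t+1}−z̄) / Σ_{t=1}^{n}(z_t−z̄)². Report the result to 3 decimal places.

0.195

Mean z̄ = (12 + 11 + 3 + 9 + 1 + 1 + 8 + 12 + 23 + 7 + 9)/11 = 8.7273
Numerator Σ_{t=1}^{10}(z_t−z̄)(z_{t+1}−z̄) = 75.2893
Denominator Σ(z_t−z̄)² = 386.1818
r_1 = 75.2893 / 386.1818 = 0.195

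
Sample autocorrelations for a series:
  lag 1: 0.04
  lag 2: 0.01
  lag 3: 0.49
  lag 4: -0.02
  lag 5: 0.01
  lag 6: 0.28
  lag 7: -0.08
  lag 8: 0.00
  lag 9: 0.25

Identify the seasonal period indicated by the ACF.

3

The largest autocorrelation is r_3 = 0.49, with weaker echoes at lags 6 (0.28) and 9 (0.25); the remaining lags stay at or below 0.04.
The dominant spike at lag 3 indicates a seasonal period of 3.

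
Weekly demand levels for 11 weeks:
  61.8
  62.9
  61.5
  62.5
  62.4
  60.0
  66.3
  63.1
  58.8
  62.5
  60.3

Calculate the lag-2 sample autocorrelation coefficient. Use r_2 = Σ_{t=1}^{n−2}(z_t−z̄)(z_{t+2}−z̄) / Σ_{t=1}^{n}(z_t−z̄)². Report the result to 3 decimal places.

-0.231

Mean z̄ = (61.8 + 62.9 + 61.5 + 62.5 + 62.4 + 60.0 + 66.3 + 63.1 + 58.8 + 62.5 + 60.3)/11 = 62.0091
Numerator Σ_{t=1}^{9}(z_t−z̄)(z_{t+2}−z̄) = -8.9056
Denominator Σ(z_t−z̄)² = 38.5891
r_2 = -8.9056 / 38.5891 = -0.231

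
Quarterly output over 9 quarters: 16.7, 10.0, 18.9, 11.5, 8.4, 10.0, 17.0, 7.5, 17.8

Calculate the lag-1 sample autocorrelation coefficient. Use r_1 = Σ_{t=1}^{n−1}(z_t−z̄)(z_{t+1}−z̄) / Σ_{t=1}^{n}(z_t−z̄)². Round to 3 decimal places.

Mean z̄ = (16.7 + 10.0 + 18.9 + 11.5 + 8.4 + 10.0 + 17.0 + 7.5 + 17.8)/9 = 13.0889
Numerator Σ_{t=1}^{8}(z_t−z̄)(z_{t+1}−z̄) = -76.6735
Denominator Σ(z_t−z̄)² = 159.1289
r_1 = -76.6735 / 159.1289 = -0.482

-0.482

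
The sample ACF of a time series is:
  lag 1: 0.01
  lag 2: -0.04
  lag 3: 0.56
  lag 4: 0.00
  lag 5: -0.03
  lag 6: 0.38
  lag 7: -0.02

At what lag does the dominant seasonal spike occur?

The largest autocorrelation is r_3 = 0.56, with a weaker echo at lag 6 (0.38); the remaining lags stay at or below 0.01.
The dominant spike at lag 3 indicates a seasonal period of 3.

3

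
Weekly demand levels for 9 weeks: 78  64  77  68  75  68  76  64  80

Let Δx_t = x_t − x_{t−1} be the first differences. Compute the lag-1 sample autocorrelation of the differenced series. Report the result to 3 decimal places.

First differences Δx: -14, 13, -9, 7, -7, 8, -12, 16
Mean of differences = 0.2500
Numerator Σ(Δx_t−Δx̄)(Δx_{t+1}−Δx̄) = -755.0625
Denominator Σ(Δx_t−Δx̄)² = 1007.5000
r_1(Δx) = -755.0625 / 1007.5000 = -0.749

-0.749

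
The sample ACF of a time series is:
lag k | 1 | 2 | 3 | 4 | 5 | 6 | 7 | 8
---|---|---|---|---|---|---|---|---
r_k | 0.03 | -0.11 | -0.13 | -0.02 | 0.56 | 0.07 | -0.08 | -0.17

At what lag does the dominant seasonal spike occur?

5

The largest autocorrelation is r_5 = 0.56; the remaining lags stay at or below 0.07.
The dominant spike at lag 5 indicates a seasonal period of 5.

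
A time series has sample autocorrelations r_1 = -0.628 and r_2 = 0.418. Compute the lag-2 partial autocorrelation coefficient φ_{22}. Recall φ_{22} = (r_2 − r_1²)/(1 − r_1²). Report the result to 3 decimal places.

φ_{22} = (r_2 − r_1²) / (1 − r_1²)
r_1² = (-0.628)² = 0.394384
Numerator = 0.418 − 0.3944 = 0.0236; denominator = 1 − 0.3944 = 0.6056
φ_{22} = 0.0236 / 0.6056 = 0.039

0.039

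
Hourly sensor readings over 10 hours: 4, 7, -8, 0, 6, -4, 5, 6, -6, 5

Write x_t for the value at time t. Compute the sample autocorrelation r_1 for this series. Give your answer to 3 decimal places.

-0.425

Mean x̄ = (4 + 7 − 8 + 0 + 6 − 4 + 5 + 6 − 6 + 5)/10 = 1.5000
Numerator Σ_{t=1}^{9}(x_t−x̄)(x_{t+1}−x̄) = -119.2500
Denominator Σ(x_t−x̄)² = 280.5000
r_1 = -119.2500 / 280.5000 = -0.425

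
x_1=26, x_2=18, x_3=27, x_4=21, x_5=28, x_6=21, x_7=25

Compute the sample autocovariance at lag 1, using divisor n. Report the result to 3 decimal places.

-9.644

Mean x̄ = (26 + 18 + 27 + 21 + 28 + 21 + 25)/7 = 23.7143
Deviations: 2.2857, -5.7143, 3.2857, -2.7143, 4.2857, -2.7143, 1.2857
Σ_{t=1}^{6}(x_t−x̄)(x_{t+1}−x̄) = -67.5102
γ_1 = -67.5102 / 7 = -9.644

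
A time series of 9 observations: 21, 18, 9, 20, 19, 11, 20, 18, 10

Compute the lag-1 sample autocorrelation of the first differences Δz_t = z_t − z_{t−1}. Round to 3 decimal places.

-0.368

First differences Δz: -3, -9, 11, -1, -8, 9, -2, -8
Mean of differences = -1.3750
Numerator Σ(Δz_t−Δz̄)(Δz_{t+1}−Δz̄) = -150.8906
Denominator Σ(Δz_t−Δz̄)² = 409.8750
r_1(Δz) = -150.8906 / 409.8750 = -0.368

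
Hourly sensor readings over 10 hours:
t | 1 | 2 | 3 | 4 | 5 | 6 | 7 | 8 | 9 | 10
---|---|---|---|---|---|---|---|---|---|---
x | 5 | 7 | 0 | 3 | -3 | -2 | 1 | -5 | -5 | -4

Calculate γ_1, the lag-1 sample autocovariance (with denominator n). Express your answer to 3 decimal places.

Mean x̄ = (5 + 7 + 0 + 3 − 3 − 2 + 1 − 5 − 5 − 4)/10 = -0.3000
Σ_{t=1}^{9}(x_t−x̄)(x_{t+1}−x̄) = 68.7100
γ_1 = 68.7100 / 10 = 6.871

6.871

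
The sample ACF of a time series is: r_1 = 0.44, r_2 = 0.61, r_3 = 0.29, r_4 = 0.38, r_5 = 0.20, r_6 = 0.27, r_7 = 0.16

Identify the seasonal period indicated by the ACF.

2

The largest autocorrelation is r_2 = 0.61; the remaining lags stay at or below 0.44.
The dominant spike at lag 2 indicates a seasonal period of 2.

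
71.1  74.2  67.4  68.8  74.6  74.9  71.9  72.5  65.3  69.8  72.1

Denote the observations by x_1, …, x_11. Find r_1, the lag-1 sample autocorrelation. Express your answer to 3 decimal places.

Mean x̄ = (71.1 + 74.2 + 67.4 + 68.8 + 74.6 + 74.9 + 71.9 + 72.5 + 65.3 + 69.8 + 72.1)/11 = 71.1455
Numerator Σ_{t=1}^{10}(x_t−x̄)(x_{t+1}−x̄) = 4.5907
Denominator Σ(x_t−x̄)² = 94.1873
r_1 = 4.5907 / 94.1873 = 0.049

0.049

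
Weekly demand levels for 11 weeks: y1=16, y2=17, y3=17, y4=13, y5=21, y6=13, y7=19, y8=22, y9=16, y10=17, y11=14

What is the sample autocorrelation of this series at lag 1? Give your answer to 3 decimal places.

-0.396

Mean ȳ = (16 + 17 + 17 + 13 + 21 + 13 + 19 + 22 + 16 + 17 + 14)/11 = 16.8182
Numerator Σ_{t=1}^{10}(y_t−ȳ)(y_{t+1}−ȳ) = -34.6694
Denominator Σ(y_t−ȳ)² = 87.6364
r_1 = -34.6694 / 87.6364 = -0.396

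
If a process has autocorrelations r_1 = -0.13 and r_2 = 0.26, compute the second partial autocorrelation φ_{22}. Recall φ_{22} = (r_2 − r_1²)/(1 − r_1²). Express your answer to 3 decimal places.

0.247

φ_{22} = (r_2 − r_1²) / (1 − r_1²)
r_1² = (-0.13)² = 0.0169
Numerator = 0.26 − 0.0169 = 0.2431; denominator = 1 − 0.0169 = 0.9831
φ_{22} = 0.2431 / 0.9831 = 0.247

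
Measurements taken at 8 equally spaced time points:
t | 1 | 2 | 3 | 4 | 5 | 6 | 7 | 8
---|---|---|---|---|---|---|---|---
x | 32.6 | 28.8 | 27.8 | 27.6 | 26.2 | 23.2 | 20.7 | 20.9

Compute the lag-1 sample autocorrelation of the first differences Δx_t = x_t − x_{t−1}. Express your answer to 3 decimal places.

-0.065

First differences Δx: -3.8, -1.0, -0.2, -1.4, -3.0, -2.5, 0.2
Mean of differences = -1.6714
Numerator Σ(Δx_t−Δx̄)(Δx_{t+1}−Δx̄) = -0.8522
Denominator Σ(Δx_t−Δx̄)² = 13.1743
r_1(Δx) = -0.8522 / 13.1743 = -0.065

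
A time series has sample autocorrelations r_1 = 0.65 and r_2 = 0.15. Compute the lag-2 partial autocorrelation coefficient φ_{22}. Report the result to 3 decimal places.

-0.472

φ_{22} = (r_2 − r_1²) / (1 − r_1²)
r_1² = (0.65)² = 0.4225
Numerator = 0.15 − 0.4225 = -0.2725; denominator = 1 − 0.4225 = 0.5775
φ_{22} = -0.2725 / 0.5775 = -0.472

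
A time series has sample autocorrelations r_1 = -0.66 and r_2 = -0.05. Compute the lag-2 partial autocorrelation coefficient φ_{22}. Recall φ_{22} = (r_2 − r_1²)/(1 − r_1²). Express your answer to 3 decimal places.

φ_{22} = (r_2 − r_1²) / (1 − r_1²)
r_1² = (-0.66)² = 0.4356
Numerator = -0.05 − 0.4356 = -0.4856; denominator = 1 − 0.4356 = 0.5644
φ_{22} = -0.4856 / 0.5644 = -0.860

-0.860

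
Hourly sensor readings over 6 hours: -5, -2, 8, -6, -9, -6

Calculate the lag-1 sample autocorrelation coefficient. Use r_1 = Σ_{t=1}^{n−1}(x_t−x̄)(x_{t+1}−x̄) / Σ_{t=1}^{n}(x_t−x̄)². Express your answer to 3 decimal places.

0.072

Mean x̄ = (-5 − 2 + 8 − 6 − 9 − 6)/6 = -3.3333
Deviations from mean: -1.6667, 1.3333, 11.3333, -2.6667, -5.6667, -2.6667
Σ(x_t−x̄)(x_{t+1}−x̄) = (-2.2222) + (15.1111) + (-30.2222) + (15.1111) + (15.1111) = 12.8889
Denominator Σ(x_t−x̄)² = 179.3333
r_1 = 12.8889 / 179.3333 = 0.072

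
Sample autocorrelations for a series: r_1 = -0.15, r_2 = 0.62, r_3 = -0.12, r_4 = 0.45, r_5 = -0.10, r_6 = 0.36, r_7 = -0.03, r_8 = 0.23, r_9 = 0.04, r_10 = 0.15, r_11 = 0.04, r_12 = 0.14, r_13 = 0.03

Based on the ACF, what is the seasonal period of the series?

The largest autocorrelation is r_2 = 0.62, with weaker echoes at lags 4 (0.45), 6 (0.36), 8 (0.23) and 10 (0.15); the remaining lags stay at or below 0.14.
The dominant spike at lag 2 indicates a seasonal period of 2.

2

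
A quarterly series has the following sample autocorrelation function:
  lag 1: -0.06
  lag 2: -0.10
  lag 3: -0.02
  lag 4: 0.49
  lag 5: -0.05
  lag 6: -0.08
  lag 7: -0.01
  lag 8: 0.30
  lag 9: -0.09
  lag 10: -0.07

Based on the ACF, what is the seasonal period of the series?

4

The largest autocorrelation is r_4 = 0.49, with a weaker echo at lag 8 (0.30); the remaining lags stay at or below -0.01.
The dominant spike at lag 4 indicates a seasonal period of 4.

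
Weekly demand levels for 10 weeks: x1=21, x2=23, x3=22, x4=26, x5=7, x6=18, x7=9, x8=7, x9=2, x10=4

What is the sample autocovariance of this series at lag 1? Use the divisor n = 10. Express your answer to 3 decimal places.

Mean x̄ = (21 + 23 + 22 + 26 + 7 + 18 + 9 + 7 + 2 + 4)/10 = 13.9000
Σ_{t=1}^{9}(x_t−x̄)(x_{t+1}−x̄) = 338.1900
γ_1 = 338.1900 / 10 = 33.819

33.819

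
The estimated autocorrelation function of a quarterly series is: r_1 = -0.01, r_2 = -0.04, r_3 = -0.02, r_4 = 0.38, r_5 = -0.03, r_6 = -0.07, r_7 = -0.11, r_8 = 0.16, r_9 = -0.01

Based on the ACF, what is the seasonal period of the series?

4

The largest autocorrelation is r_4 = 0.38, with a weaker echo at lag 8 (0.16); the remaining lags stay at or below -0.01.
The dominant spike at lag 4 indicates a seasonal period of 4.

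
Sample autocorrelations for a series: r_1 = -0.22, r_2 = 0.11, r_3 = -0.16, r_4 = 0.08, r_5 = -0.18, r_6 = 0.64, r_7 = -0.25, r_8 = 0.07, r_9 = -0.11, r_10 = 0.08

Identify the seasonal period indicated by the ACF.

6

The largest autocorrelation is r_6 = 0.64; the remaining lags stay at or below 0.11.
The dominant spike at lag 6 indicates a seasonal period of 6.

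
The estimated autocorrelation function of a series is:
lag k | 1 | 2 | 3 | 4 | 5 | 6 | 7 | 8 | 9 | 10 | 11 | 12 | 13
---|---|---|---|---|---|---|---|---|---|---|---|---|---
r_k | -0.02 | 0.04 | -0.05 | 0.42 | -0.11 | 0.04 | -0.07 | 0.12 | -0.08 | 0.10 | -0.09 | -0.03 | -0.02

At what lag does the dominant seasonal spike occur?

4

The largest autocorrelation is r_4 = 0.42; the remaining lags stay at or below 0.12.
The dominant spike at lag 4 indicates a seasonal period of 4.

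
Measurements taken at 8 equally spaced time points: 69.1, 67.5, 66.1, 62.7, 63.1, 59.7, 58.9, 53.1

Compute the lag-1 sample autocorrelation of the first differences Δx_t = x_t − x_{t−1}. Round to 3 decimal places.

-0.519

First differences Δx: -1.6, -1.4, -3.4, 0.4, -3.4, -0.8, -5.8
Mean of differences = -2.2857
Numerator Σ(Δx_t−Δx̄)(Δx_{t+1}−Δx̄) = -13.2416
Denominator Σ(Δx_t−Δx̄)² = 25.5086
r_1(Δx) = -13.2416 / 25.5086 = -0.519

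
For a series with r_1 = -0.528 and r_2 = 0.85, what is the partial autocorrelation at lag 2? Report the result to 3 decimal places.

φ_{22} = (r_2 − r_1²) / (1 − r_1²)
r_1² = (-0.528)² = 0.278784
Numerator = 0.85 − 0.2788 = 0.5712; denominator = 1 − 0.2788 = 0.7212
φ_{22} = 0.5712 / 0.7212 = 0.792

0.792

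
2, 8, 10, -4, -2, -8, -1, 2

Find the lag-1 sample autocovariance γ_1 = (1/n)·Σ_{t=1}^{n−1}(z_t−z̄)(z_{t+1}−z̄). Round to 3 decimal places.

10.326

Mean z̄ = (2 + 8 + 10 − 4 − 2 − 8 − 1 + 2)/8 = 0.8750
Deviations: 1.1250, 7.1250, 9.1250, -4.8750, -2.8750, -8.8750, -1.8750, 1.1250
Σ_{t=1}^{7}(z_t−z̄)(z_{t+1}−z̄) = 82.6094
γ_1 = 82.6094 / 8 = 10.326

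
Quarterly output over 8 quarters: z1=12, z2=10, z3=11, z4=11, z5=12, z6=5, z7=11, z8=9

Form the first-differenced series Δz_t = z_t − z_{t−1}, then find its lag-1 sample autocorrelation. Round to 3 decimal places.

First differences Δz: -2, 1, 0, 1, -7, 6, -2
Mean of differences = -0.4286
Numerator Σ(Δz_t−Δz̄)(Δz_{t+1}−Δz̄) = -62.7551
Denominator Σ(Δz_t−Δz̄)² = 93.7143
r_1(Δz) = -62.7551 / 93.7143 = -0.670

-0.670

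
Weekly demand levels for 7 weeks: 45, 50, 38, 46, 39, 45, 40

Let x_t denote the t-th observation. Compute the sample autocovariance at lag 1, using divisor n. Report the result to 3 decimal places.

Mean x̄ = (45 + 50 + 38 + 46 + 39 + 45 + 40)/7 = 43.2857
Σ_{t=1}^{6}(x_t−x̄)(x_{t+1}−x̄) = -62.9388
γ_1 = -62.9388 / 7 = -8.991

-8.991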